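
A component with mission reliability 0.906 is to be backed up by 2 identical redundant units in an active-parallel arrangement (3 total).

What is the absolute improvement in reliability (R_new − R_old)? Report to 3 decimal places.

R_before = 0.906
R_after = 1 − (1 − 0.906)^3 = 0.999
ΔR = 0.999 − 0.906 = 0.093

0.093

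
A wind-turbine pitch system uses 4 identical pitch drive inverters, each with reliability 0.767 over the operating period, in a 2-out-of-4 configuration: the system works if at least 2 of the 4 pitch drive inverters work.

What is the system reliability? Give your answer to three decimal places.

0.958

R = Σ_{i=2}^{4} C(4,i) p^i (1−p)^{4−i} with p = 0.767
C(4,2)·0.767^2·0.233^2 = 0.19163
C(4,3)·0.767^3·0.233^1 = 0.42053
C(4,4)·0.767^4·0.233^0 = 0.34608
Sum = 0.958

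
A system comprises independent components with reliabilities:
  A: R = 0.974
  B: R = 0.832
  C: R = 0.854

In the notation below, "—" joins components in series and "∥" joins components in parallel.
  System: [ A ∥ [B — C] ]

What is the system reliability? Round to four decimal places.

0.9925

Series (B and C): 0.832000 × 0.854000 = 0.710528
Parallel (A and [0.710528]): 1 − (1 − 0.974000)(1 − 0.710528) = 0.9925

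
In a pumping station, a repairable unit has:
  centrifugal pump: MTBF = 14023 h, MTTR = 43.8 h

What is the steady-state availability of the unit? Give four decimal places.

0.9969

A(centrifugal pump) = MTBF/(MTBF+MTTR) = 14023/(14023+43.8) = 0.9969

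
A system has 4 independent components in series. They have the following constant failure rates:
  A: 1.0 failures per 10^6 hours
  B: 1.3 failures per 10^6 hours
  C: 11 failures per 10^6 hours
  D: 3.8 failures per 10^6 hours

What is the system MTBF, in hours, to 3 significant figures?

58500

Series of exponential components: λ_sys = Σ λ_i
λ_sys = 0.0000010 + 0.0000013 + 0.000011 + 0.0000038 = 1.7100e-05 /h
MTBF = 1 / λ_sys = 58500 h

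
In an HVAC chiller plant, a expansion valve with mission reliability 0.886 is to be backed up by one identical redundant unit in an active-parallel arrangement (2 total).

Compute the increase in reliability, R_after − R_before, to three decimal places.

0.101

R_before = 0.886
R_after = 1 − (1 − 0.886)^2 = 0.987
ΔR = 0.987 − 0.886 = 0.101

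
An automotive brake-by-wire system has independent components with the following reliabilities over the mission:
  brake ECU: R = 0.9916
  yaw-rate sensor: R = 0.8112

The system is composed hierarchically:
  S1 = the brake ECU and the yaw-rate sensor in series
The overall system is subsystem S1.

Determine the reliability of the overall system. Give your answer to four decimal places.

0.8044

Series (brake ECU and yaw-rate sensor): 0.991600 × 0.811200 = 0.8044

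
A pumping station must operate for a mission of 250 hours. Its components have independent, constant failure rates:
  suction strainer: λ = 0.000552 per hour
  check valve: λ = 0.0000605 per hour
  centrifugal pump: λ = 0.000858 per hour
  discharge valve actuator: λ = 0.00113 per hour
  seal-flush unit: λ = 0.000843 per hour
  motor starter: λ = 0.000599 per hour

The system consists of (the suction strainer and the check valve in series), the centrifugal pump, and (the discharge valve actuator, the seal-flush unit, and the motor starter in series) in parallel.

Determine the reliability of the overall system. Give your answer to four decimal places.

R(suction strainer) = exp(−0.000552 × 250) = 0.871099
R(check valve) = exp(−0.0000605 × 250) = 0.984989
R(centrifugal pump) = exp(−0.000858 × 250) = 0.806945
R(discharge valve actuator) = exp(−0.00113 × 250) = 0.753897
R(seal-flush unit) = exp(−0.000843 × 250) = 0.809977
R(motor starter) = exp(−0.000599 × 250) = 0.860923
Series (suction strainer and check valve): 0.871099 × 0.984989 = 0.858023
Series (discharge valve actuator, seal-flush unit, and motor starter): 0.753897 × 0.809977 × 0.860923 = 0.525713
Parallel ([0.858023], centrifugal pump, and [0.525713]): 1 − (1 − 0.858023)(1 − 0.806945)(1 − 0.525713) = 0.9870

0.9870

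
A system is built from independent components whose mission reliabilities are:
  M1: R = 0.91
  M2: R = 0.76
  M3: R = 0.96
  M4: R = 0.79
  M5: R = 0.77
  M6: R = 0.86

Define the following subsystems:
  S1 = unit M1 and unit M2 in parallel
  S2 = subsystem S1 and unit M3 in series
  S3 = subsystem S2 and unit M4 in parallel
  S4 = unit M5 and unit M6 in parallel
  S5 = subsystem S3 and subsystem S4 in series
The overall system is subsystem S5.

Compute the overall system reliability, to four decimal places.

Parallel (M1 and M2): 1 − (1 − 0.910000)(1 − 0.760000) = 0.978400
Series ([0.978400] and M3): 0.978400 × 0.960000 = 0.939264
Parallel ([0.939264] and M4): 1 − (1 − 0.939264)(1 − 0.790000) = 0.987245
Parallel (M5 and M6): 1 − (1 − 0.770000)(1 − 0.860000) = 0.967800
Series ([0.987245] and [0.967800]): 0.987245 × 0.967800 = 0.9555

0.9555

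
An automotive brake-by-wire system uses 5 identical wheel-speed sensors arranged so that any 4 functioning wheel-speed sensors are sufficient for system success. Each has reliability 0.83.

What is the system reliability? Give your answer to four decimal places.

0.7973

R = Σ_{i=4}^{5} C(5,i) p^i (1−p)^{5−i} with p = 0.83
C(5,4)·0.83^4·0.17^1 = 0.403396
C(5,5)·0.83^5·0.17^0 = 0.393904
Sum = 0.7973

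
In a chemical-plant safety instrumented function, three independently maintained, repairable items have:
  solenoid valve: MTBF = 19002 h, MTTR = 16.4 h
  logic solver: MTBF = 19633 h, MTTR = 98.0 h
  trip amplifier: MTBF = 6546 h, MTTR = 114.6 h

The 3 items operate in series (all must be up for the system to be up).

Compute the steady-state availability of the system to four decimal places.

0.9771

A(solenoid valve) = MTBF/(MTBF+MTTR) = 19002/(19002+16.4) = 0.999138
A(logic solver) = MTBF/(MTBF+MTTR) = 19633/(19633+98.0) = 0.995033
A(trip amplifier) = MTBF/(MTBF+MTTR) = 6546/(6546+114.6) = 0.982794
Series availability: 0.999138 × 0.995033 × 0.982794 = 0.9771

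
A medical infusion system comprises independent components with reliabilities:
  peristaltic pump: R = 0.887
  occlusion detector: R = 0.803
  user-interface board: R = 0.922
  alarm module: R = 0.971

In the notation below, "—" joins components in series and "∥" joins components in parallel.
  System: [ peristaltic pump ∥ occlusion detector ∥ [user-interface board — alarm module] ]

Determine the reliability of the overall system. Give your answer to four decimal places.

0.9977

Series (user-interface board and alarm module): 0.922000 × 0.971000 = 0.895262
Parallel (peristaltic pump, occlusion detector, and [0.895262]): 1 − (1 − 0.887000)(1 − 0.803000)(1 − 0.895262) = 0.9977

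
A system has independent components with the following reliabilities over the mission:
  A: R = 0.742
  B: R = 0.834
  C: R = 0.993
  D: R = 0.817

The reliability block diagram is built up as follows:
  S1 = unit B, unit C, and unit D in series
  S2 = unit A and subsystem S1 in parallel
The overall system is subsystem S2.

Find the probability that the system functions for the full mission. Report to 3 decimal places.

0.917

Series (B, C, and D): 0.83400 × 0.99300 × 0.81700 = 0.67661
Parallel (A and [0.67661]): 1 − (1 − 0.74200)(1 − 0.67661) = 0.917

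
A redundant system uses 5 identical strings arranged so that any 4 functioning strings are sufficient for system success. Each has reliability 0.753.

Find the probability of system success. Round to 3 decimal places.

0.639

R = Σ_{i=4}^{5} C(5,i) p^i (1−p)^{5−i} with p = 0.753
C(5,4)·0.753^4·0.247^1 = 0.39705
C(5,5)·0.753^5·0.247^0 = 0.24209
Sum = 0.639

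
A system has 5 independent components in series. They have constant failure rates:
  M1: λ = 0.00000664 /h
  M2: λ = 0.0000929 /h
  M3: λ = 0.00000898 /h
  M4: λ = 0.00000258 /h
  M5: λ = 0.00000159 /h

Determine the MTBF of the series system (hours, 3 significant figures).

Series of exponential components: λ_sys = Σ λ_i
λ_sys = 0.00000664 + 0.0000929 + 0.00000898 + 0.00000258 + 0.00000159 = 1.1269e-04 /h
MTBF = 1 / λ_sys = 8870 h

8870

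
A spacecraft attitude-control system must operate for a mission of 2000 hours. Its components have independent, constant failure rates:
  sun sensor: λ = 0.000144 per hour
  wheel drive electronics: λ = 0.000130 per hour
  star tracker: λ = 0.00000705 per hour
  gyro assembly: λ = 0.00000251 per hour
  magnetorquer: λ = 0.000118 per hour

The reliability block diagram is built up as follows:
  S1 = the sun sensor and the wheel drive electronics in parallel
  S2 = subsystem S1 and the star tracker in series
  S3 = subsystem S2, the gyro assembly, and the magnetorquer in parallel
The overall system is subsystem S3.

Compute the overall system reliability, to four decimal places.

R(sun sensor) = exp(−0.000144 × 2000) = 0.749762
R(wheel drive electronics) = exp(−0.000130 × 2000) = 0.771052
R(star tracker) = exp(−0.00000705 × 2000) = 0.985999
R(gyro assembly) = exp(−0.00000251 × 2000) = 0.994993
R(magnetorquer) = exp(−0.000118 × 2000) = 0.789781
Parallel (sun sensor and wheel drive electronics): 1 − (1 − 0.749762)(1 − 0.771052) = 0.942709
Series ([0.942709] and star tracker): 0.942709 × 0.985999 = 0.929510
Parallel ([0.929510], gyro assembly, and magnetorquer): 1 − (1 − 0.929510)(1 − 0.994993)(1 − 0.789781) = 0.9999

0.9999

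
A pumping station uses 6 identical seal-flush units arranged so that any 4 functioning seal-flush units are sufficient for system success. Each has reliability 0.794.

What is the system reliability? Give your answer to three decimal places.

R = Σ_{i=4}^{6} C(6,i) p^i (1−p)^{6−i} with p = 0.794
C(6,4)·0.794^4·0.206^2 = 0.25299
C(6,5)·0.794^5·0.206^1 = 0.39005
C(6,6)·0.794^6·0.206^0 = 0.25057
Sum = 0.894

0.894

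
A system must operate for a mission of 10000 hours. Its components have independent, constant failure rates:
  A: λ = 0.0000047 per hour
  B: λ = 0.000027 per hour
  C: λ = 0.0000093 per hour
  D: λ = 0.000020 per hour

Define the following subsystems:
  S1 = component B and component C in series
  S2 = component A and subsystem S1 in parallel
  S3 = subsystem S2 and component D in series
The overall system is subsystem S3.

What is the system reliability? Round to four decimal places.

0.8073

R(A) = exp(−0.0000047 × 10000) = 0.954087
R(B) = exp(−0.000027 × 10000) = 0.763379
R(C) = exp(−0.0000093 × 10000) = 0.911194
R(D) = exp(−0.000020 × 10000) = 0.818731
Series (B and C): 0.763379 × 0.911194 = 0.695586
Parallel (A and [0.695586]): 1 − (1 − 0.954087)(1 − 0.695586) = 0.986023
Series ([0.986023] and D): 0.986023 × 0.818731 = 0.8073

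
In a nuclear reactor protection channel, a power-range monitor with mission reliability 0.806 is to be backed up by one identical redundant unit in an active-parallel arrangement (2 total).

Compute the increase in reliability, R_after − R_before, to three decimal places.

0.156

R_before = 0.806
R_after = 1 − (1 − 0.806)^2 = 0.962
ΔR = 0.962 − 0.806 = 0.156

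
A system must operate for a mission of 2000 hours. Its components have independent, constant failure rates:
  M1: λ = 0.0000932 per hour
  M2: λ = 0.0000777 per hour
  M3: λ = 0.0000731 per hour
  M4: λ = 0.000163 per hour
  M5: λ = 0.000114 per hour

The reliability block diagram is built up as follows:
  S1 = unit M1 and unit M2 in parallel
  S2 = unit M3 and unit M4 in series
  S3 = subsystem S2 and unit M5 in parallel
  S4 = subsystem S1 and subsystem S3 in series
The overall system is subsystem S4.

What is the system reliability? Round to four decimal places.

R(M1) = exp(−0.0000932 × 2000) = 0.829942
R(M2) = exp(−0.0000777 × 2000) = 0.856073
R(M3) = exp(−0.0000731 × 2000) = 0.863985
R(M4) = exp(−0.000163 × 2000) = 0.721805
R(M5) = exp(−0.000114 × 2000) = 0.796124
Parallel (M1 and M2): 1 − (1 − 0.829942)(1 − 0.856073) = 0.975524
Series (M3 and M4): 0.863985 × 0.721805 = 0.623629
Parallel ([0.623629] and M5): 1 − (1 − 0.623629)(1 − 0.796124) = 0.923267
Series ([0.975524] and [0.923267]): 0.975524 × 0.923267 = 0.9007

0.9007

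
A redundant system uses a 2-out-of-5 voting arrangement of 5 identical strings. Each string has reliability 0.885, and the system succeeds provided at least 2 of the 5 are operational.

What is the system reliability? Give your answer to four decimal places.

0.9992

R = Σ_{i=2}^{5} C(5,i) p^i (1−p)^{5−i} with p = 0.885
C(5,2)·0.885^2·0.115^3 = 0.011912
C(5,3)·0.885^3·0.115^2 = 0.091670
C(5,4)·0.885^4·0.115^1 = 0.352729
C(5,5)·0.885^5·0.115^0 = 0.542896
Sum = 0.9992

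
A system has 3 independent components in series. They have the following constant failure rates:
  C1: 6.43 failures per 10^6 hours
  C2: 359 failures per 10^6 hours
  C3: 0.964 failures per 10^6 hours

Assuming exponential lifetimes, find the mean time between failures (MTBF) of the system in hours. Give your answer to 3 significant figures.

Series of exponential components: λ_sys = Σ λ_i
λ_sys = 0.00000643 + 0.000359 + 0.000000964 = 3.6639e-04 /h
MTBF = 1 / λ_sys = 2730 h

2730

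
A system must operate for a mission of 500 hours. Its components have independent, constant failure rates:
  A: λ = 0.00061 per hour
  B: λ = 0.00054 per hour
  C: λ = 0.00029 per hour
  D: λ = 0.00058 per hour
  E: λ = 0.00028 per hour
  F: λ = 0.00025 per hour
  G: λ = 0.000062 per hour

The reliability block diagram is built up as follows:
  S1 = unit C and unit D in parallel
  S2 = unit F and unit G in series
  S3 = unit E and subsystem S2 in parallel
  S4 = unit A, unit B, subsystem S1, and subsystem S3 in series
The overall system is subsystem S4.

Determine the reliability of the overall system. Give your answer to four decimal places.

0.5333

R(A) = exp(−0.00061 × 500) = 0.737123
R(B) = exp(−0.00054 × 500) = 0.763379
R(C) = exp(−0.00029 × 500) = 0.865022
R(D) = exp(−0.00058 × 500) = 0.748264
R(E) = exp(−0.00028 × 500) = 0.869358
R(F) = exp(−0.00025 × 500) = 0.882497
R(G) = exp(−0.000062 × 500) = 0.969476
Parallel (C and D): 1 − (1 − 0.865022)(1 − 0.748264) = 0.966021
Series (F and G): 0.882497 × 0.969476 = 0.855560
Parallel (E and [0.855560]): 1 − (1 − 0.869358)(1 − 0.855560) = 0.981130
Series (A, B, [0.966021], and [0.981130]): 0.737123 × 0.763379 × 0.966021 × 0.981130 = 0.5333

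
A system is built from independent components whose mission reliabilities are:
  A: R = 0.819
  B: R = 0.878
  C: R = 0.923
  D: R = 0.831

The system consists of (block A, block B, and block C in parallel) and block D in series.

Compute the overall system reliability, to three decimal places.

Parallel (A, B, and C): 1 − (1 − 0.81900)(1 − 0.87800)(1 − 0.92300) = 0.99830
Series ([0.99830] and D): 0.99830 × 0.83100 = 0.830

0.830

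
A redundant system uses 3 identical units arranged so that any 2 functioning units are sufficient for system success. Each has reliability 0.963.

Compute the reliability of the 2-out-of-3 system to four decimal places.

R = Σ_{i=2}^{3} C(3,i) p^i (1−p)^{3−i} with p = 0.963
C(3,2)·0.963^2·0.037^1 = 0.102938
C(3,3)·0.963^3·0.037^0 = 0.893056
Sum = 0.9960

0.9960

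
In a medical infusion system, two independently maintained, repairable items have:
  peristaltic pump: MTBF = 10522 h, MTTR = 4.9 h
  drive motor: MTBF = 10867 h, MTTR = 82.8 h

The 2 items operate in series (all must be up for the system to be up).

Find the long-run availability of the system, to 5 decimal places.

A(peristaltic pump) = MTBF/(MTBF+MTTR) = 10522/(10522+4.9) = 0.999535
A(drive motor) = MTBF/(MTBF+MTTR) = 10867/(10867+82.8) = 0.992438
Series availability: 0.999535 × 0.992438 = 0.99198

0.99198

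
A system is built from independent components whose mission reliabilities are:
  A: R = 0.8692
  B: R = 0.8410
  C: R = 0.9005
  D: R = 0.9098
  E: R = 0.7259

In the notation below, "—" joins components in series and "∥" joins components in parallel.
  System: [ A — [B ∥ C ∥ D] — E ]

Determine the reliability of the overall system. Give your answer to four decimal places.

0.6301

Parallel (B, C, and D): 1 − (1 − 0.841000)(1 − 0.900500)(1 − 0.909800) = 0.998573
Series (A, [0.998573], and E): 0.869200 × 0.998573 × 0.725900 = 0.6301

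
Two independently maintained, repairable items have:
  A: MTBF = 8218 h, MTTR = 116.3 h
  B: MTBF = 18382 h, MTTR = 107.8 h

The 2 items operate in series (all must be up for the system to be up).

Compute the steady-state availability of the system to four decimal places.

A(A) = MTBF/(MTBF+MTTR) = 8218/(8218+116.3) = 0.986046
A(B) = MTBF/(MTBF+MTTR) = 18382/(18382+107.8) = 0.994170
Series availability: 0.986046 × 0.994170 = 0.9803

0.9803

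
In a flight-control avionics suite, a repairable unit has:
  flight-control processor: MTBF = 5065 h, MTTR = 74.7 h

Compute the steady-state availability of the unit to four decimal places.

A(flight-control processor) = MTBF/(MTBF+MTTR) = 5065/(5065+74.7) = 0.9855

0.9855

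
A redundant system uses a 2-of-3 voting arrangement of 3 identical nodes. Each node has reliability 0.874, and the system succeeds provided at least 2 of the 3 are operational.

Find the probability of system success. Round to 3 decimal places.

0.956

R = Σ_{i=2}^{3} C(3,i) p^i (1−p)^{3−i} with p = 0.874
C(3,2)·0.874^2·0.126^1 = 0.28875
C(3,3)·0.874^3·0.126^0 = 0.66763
Sum = 0.956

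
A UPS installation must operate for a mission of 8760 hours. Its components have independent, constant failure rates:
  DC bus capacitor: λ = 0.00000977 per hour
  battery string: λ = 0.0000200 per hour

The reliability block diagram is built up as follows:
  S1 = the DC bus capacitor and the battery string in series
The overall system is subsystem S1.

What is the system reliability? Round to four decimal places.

0.7704

R(DC bus capacitor) = exp(−0.00000977 × 8760) = 0.917975
R(battery string) = exp(−0.0000200 × 8760) = 0.839289
Series (DC bus capacitor and battery string): 0.917975 × 0.839289 = 0.7704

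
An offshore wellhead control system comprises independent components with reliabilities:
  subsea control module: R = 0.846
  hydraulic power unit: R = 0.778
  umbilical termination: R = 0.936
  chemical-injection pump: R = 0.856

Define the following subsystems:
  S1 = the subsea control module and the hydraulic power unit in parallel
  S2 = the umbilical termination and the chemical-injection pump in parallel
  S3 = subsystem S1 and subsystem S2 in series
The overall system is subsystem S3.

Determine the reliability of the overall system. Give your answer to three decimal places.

0.957

Parallel (subsea control module and hydraulic power unit): 1 − (1 − 0.84600)(1 − 0.77800) = 0.96581
Parallel (umbilical termination and chemical-injection pump): 1 − (1 − 0.93600)(1 − 0.85600) = 0.99078
Series ([0.96581] and [0.99078]): 0.96581 × 0.99078 = 0.957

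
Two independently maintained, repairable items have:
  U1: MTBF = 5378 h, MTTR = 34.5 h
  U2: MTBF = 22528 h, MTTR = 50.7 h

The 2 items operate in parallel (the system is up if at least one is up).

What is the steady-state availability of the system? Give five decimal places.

0.99999

A(U1) = MTBF/(MTBF+MTTR) = 5378/(5378+34.5) = 0.993626
A(U2) = MTBF/(MTBF+MTTR) = 22528/(22528+50.7) = 0.997755
Parallel availability: 1 − (1 − 0.993626)(1 − 0.997755) = 0.99999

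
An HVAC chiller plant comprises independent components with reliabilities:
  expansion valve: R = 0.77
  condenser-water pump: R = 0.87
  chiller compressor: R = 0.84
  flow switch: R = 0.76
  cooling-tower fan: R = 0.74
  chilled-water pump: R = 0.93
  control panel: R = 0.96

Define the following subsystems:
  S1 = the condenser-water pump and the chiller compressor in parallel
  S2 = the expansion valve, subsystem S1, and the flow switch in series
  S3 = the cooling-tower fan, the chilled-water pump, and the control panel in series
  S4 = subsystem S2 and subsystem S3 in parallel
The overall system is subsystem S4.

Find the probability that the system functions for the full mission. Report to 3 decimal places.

0.855

Parallel (condenser-water pump and chiller compressor): 1 − (1 − 0.87000)(1 − 0.84000) = 0.97920
Series (expansion valve, [0.97920], and flow switch): 0.77000 × 0.97920 × 0.76000 = 0.57303
Series (cooling-tower fan, chilled-water pump, and control panel): 0.74000 × 0.93000 × 0.96000 = 0.66067
Parallel ([0.57303] and [0.66067]): 1 − (1 − 0.57303)(1 − 0.66067) = 0.855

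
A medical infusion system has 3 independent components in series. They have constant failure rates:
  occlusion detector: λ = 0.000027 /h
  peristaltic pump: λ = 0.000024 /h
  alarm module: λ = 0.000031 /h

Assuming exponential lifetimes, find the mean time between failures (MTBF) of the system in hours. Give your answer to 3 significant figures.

Series of exponential components: λ_sys = Σ λ_i
λ_sys = 0.000027 + 0.000024 + 0.000031 = 8.2000e-05 /h
MTBF = 1 / λ_sys = 12200 h

12200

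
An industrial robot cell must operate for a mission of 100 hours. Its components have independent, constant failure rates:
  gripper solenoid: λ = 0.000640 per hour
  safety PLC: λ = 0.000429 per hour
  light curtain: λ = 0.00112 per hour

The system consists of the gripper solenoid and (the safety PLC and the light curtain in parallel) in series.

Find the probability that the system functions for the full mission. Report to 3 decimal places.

0.934

R(gripper solenoid) = exp(−0.000640 × 100) = 0.93800
R(safety PLC) = exp(−0.000429 × 100) = 0.95801
R(light curtain) = exp(−0.00112 × 100) = 0.89404
Parallel (safety PLC and light curtain): 1 − (1 − 0.95801)(1 − 0.89404) = 0.99555
Series (gripper solenoid and [0.99555]): 0.93800 × 0.99555 = 0.934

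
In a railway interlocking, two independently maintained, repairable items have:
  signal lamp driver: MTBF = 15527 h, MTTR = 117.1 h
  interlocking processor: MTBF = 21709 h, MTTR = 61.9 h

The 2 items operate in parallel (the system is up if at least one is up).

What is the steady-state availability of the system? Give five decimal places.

0.99998

A(signal lamp driver) = MTBF/(MTBF+MTTR) = 15527/(15527+117.1) = 0.992515
A(interlocking processor) = MTBF/(MTBF+MTTR) = 21709/(21709+61.9) = 0.997157
Parallel availability: 1 − (1 − 0.992515)(1 − 0.997157) = 0.99998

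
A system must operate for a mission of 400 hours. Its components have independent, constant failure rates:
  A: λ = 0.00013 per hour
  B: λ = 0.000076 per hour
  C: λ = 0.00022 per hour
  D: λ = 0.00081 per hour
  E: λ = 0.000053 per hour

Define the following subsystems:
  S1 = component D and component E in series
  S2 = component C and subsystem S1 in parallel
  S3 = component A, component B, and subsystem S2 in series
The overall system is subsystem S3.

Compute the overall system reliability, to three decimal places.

0.898

R(A) = exp(−0.00013 × 400) = 0.94933
R(B) = exp(−0.000076 × 400) = 0.97006
R(C) = exp(−0.00022 × 400) = 0.91576
R(D) = exp(−0.00081 × 400) = 0.72325
R(E) = exp(−0.000053 × 400) = 0.97902
Series (D and E): 0.72325 × 0.97902 = 0.70808
Parallel (C and [0.70808]): 1 − (1 − 0.91576)(1 − 0.70808) = 0.97541
Series (A, B, and [0.97541]): 0.94933 × 0.97006 × 0.97541 = 0.898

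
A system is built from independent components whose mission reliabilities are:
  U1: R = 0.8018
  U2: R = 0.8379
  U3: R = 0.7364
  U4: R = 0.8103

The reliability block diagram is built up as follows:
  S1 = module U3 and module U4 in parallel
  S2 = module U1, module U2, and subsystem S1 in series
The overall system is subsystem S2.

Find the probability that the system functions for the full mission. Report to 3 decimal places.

Parallel (U3 and U4): 1 − (1 − 0.73640)(1 − 0.81030) = 0.95000
Series (U1, U2, and [0.95000]): 0.80180 × 0.83790 × 0.95000 = 0.638

0.638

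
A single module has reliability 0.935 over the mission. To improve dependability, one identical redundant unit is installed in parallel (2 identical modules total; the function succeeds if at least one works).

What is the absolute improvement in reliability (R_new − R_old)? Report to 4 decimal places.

0.0608

R_before = 0.935
R_after = 1 − (1 − 0.935)^2 = 0.9958
ΔR = 0.9958 − 0.935 = 0.0608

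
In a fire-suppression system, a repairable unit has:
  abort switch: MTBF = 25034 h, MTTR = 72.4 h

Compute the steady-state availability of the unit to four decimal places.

A(abort switch) = MTBF/(MTBF+MTTR) = 25034/(25034+72.4) = 0.9971

0.9971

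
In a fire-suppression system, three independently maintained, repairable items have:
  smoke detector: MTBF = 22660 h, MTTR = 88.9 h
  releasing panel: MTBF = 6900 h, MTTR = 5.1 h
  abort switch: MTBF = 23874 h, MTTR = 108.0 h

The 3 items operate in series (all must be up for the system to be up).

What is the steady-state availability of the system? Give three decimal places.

0.991

A(smoke detector) = MTBF/(MTBF+MTTR) = 22660/(22660+88.9) = 0.996092
A(releasing panel) = MTBF/(MTBF+MTTR) = 6900/(6900+5.1) = 0.999261
A(abort switch) = MTBF/(MTBF+MTTR) = 23874/(23874+108.0) = 0.995497
Series availability: 0.996092 × 0.999261 × 0.995497 = 0.991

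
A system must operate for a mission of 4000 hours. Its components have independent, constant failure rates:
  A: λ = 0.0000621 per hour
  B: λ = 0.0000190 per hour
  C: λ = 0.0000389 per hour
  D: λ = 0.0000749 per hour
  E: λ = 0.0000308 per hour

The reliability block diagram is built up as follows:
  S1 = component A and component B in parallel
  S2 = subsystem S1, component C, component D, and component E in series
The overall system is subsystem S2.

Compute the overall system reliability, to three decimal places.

R(A) = exp(−0.0000621 × 4000) = 0.78005
R(B) = exp(−0.0000190 × 4000) = 0.92682
R(C) = exp(−0.0000389 × 4000) = 0.85590
R(D) = exp(−0.0000749 × 4000) = 0.74111
R(E) = exp(−0.0000308 × 4000) = 0.88409
Parallel (A and B): 1 − (1 − 0.78005)(1 − 0.92682) = 0.98390
Series ([0.98390], C, D, and E): 0.98390 × 0.85590 × 0.74111 × 0.88409 = 0.552

0.552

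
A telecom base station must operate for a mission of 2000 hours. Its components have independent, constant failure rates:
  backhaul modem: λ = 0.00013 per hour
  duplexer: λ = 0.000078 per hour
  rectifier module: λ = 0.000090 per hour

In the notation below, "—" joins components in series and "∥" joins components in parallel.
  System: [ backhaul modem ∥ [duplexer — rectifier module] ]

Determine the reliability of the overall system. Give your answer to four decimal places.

0.9347

R(backhaul modem) = exp(−0.00013 × 2000) = 0.771052
R(duplexer) = exp(−0.000078 × 2000) = 0.855559
R(rectifier module) = exp(−0.000090 × 2000) = 0.835270
Series (duplexer and rectifier module): 0.855559 × 0.835270 = 0.714623
Parallel (backhaul modem and [0.714623]): 1 − (1 − 0.771052)(1 − 0.714623) = 0.9347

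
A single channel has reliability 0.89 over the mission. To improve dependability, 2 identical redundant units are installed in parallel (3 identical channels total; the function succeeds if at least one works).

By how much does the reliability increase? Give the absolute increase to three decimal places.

0.109

R_before = 0.89
R_after = 1 − (1 − 0.89)^3 = 0.999
ΔR = 0.999 − 0.89 = 0.109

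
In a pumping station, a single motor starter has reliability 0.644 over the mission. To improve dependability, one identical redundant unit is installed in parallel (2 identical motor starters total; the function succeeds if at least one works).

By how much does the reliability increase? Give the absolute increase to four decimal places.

R_before = 0.644
R_after = 1 − (1 − 0.644)^2 = 0.8733
ΔR = 0.8733 − 0.644 = 0.2293

0.2293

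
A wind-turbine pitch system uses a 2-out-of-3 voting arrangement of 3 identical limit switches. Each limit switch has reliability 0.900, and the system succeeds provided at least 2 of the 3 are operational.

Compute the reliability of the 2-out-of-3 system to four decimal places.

R = Σ_{i=2}^{3} C(3,i) p^i (1−p)^{3−i} with p = 0.900
C(3,2)·0.900^2·0.100^1 = 0.243000
C(3,3)·0.900^3·0.100^0 = 0.729000
Sum = 0.9720

0.9720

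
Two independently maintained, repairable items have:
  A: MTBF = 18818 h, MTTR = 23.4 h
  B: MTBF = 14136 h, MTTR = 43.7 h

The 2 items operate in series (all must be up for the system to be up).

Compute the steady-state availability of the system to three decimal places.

0.996

A(A) = MTBF/(MTBF+MTTR) = 18818/(18818+23.4) = 0.998758
A(B) = MTBF/(MTBF+MTTR) = 14136/(14136+43.7) = 0.996918
Series availability: 0.998758 × 0.996918 = 0.996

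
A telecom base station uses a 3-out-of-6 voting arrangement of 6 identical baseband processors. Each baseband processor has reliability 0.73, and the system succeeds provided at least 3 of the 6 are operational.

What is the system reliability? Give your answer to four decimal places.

0.9508

R = Σ_{i=3}^{6} C(6,i) p^i (1−p)^{6−i} with p = 0.73
C(6,3)·0.73^3·0.27^3 = 0.153140
C(6,4)·0.73^4·0.27^2 = 0.310535
C(6,5)·0.73^5·0.27^1 = 0.335838
C(6,6)·0.73^6·0.27^0 = 0.151334
Sum = 0.9508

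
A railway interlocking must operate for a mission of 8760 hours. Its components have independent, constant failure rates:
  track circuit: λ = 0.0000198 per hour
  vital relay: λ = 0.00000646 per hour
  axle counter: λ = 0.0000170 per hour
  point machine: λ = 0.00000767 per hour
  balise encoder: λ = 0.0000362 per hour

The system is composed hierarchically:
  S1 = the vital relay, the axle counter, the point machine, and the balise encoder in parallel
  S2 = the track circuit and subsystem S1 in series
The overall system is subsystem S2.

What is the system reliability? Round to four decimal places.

R(track circuit) = exp(−0.0000198 × 8760) = 0.840761
R(vital relay) = exp(−0.00000646 × 8760) = 0.944982
R(axle counter) = exp(−0.0000170 × 8760) = 0.861638
R(point machine) = exp(−0.00000767 × 8760) = 0.935018
R(balise encoder) = exp(−0.0000362 × 8760) = 0.728249
Parallel (vital relay, axle counter, point machine, and balise encoder): 1 − (1 − 0.944982)(1 − 0.861638)(1 − 0.935018)(1 − 0.728249) = 0.999866
Series (track circuit and [0.999866]): 0.840761 × 0.999866 = 0.8406

0.8406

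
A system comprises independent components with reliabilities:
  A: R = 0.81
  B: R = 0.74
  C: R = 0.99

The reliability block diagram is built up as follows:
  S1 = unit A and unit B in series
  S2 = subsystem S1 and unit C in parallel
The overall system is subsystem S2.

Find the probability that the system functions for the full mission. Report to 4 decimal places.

Series (A and B): 0.810000 × 0.740000 = 0.599400
Parallel ([0.599400] and C): 1 − (1 − 0.599400)(1 − 0.990000) = 0.9960

0.9960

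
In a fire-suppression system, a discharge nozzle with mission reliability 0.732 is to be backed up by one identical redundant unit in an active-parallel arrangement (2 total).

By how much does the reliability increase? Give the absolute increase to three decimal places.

0.196

R_before = 0.732
R_after = 1 − (1 − 0.732)^2 = 0.928
ΔR = 0.928 − 0.732 = 0.196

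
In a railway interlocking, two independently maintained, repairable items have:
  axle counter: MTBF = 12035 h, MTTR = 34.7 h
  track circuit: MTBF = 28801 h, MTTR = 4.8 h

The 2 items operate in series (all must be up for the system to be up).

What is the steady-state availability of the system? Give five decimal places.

0.99696

A(axle counter) = MTBF/(MTBF+MTTR) = 12035/(12035+34.7) = 0.997125
A(track circuit) = MTBF/(MTBF+MTTR) = 28801/(28801+4.8) = 0.999833
Series availability: 0.997125 × 0.999833 = 0.99696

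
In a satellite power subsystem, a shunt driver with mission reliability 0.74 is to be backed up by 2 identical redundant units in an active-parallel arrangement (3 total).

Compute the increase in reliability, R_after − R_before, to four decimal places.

R_before = 0.74
R_after = 1 − (1 − 0.74)^3 = 0.9824
ΔR = 0.9824 − 0.74 = 0.2424

0.2424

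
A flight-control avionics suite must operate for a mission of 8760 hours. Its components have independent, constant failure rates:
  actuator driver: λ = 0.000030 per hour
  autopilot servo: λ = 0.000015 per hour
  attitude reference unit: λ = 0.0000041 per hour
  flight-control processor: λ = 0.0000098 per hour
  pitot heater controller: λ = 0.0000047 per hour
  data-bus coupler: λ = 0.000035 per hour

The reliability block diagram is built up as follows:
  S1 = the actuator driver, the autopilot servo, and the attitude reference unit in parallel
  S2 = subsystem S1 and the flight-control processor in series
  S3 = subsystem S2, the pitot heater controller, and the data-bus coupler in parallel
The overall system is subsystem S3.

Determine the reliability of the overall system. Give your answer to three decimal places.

0.999

R(actuator driver) = exp(−0.000030 × 8760) = 0.76890
R(autopilot servo) = exp(−0.000015 × 8760) = 0.87687
R(attitude reference unit) = exp(−0.0000041 × 8760) = 0.96472
R(flight-control processor) = exp(−0.0000098 × 8760) = 0.91773
R(pitot heater controller) = exp(−0.0000047 × 8760) = 0.95966
R(data-bus coupler) = exp(−0.000035 × 8760) = 0.73594
Parallel (actuator driver, autopilot servo, and attitude reference unit): 1 − (1 − 0.76890)(1 − 0.87687)(1 − 0.96472) = 0.99900
Series ([0.99900] and flight-control processor): 0.99900 × 0.91773 = 0.91681
Parallel ([0.91681], pitot heater controller, and data-bus coupler): 1 − (1 − 0.91681)(1 − 0.95966)(1 − 0.73594) = 0.999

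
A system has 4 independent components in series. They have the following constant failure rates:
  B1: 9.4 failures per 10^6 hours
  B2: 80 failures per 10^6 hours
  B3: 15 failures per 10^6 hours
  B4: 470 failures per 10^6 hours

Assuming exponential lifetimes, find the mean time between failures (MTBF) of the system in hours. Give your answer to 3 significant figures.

1740

Series of exponential components: λ_sys = Σ λ_i
λ_sys = 0.0000094 + 0.000080 + 0.000015 + 0.00047 = 5.7440e-04 /h
MTBF = 1 / λ_sys = 1740 h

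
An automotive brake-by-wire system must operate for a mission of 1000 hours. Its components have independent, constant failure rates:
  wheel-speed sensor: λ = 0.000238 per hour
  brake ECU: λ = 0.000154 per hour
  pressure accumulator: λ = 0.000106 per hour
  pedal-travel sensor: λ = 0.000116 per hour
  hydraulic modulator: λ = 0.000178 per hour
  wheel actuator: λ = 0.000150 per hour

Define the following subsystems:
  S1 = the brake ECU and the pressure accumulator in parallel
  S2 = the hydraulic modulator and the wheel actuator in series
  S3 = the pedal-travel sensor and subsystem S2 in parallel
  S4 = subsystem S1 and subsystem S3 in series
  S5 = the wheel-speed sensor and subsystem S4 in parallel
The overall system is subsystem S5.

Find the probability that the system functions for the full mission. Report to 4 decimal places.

0.9906

R(wheel-speed sensor) = exp(−0.000238 × 1000) = 0.788203
R(brake ECU) = exp(−0.000154 × 1000) = 0.857272
R(pressure accumulator) = exp(−0.000106 × 1000) = 0.899425
R(pedal-travel sensor) = exp(−0.000116 × 1000) = 0.890475
R(hydraulic modulator) = exp(−0.000178 × 1000) = 0.836942
R(wheel actuator) = exp(−0.000150 × 1000) = 0.860708
Parallel (brake ECU and pressure accumulator): 1 − (1 − 0.857272)(1 − 0.899425) = 0.985645
Series (hydraulic modulator and wheel actuator): 0.836942 × 0.860708 = 0.720363
Parallel (pedal-travel sensor and [0.720363]): 1 − (1 − 0.890475)(1 − 0.720363) = 0.969373
Series ([0.985645] and [0.969373]): 0.985645 × 0.969373 = 0.955458
Parallel (wheel-speed sensor and [0.955458]): 1 − (1 − 0.788203)(1 − 0.955458) = 0.9906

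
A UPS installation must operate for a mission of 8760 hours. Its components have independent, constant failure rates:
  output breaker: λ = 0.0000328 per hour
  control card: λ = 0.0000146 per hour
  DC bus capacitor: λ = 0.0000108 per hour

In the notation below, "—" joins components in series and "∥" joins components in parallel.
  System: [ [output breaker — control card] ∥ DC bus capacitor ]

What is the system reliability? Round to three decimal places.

R(output breaker) = exp(−0.0000328 × 8760) = 0.75027
R(control card) = exp(−0.0000146 × 8760) = 0.87994
R(DC bus capacitor) = exp(−0.0000108 × 8760) = 0.90973
Series (output breaker and control card): 0.75027 × 0.87994 = 0.66019
Parallel ([0.66019] and DC bus capacitor): 1 − (1 − 0.66019)(1 − 0.90973) = 0.969

0.969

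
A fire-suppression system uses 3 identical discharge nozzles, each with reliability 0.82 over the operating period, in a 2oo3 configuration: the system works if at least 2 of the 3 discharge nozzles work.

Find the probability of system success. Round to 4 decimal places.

0.9145

R = Σ_{i=2}^{3} C(3,i) p^i (1−p)^{3−i} with p = 0.82
C(3,2)·0.82^2·0.18^1 = 0.363096
C(3,3)·0.82^3·0.18^0 = 0.551368
Sum = 0.9145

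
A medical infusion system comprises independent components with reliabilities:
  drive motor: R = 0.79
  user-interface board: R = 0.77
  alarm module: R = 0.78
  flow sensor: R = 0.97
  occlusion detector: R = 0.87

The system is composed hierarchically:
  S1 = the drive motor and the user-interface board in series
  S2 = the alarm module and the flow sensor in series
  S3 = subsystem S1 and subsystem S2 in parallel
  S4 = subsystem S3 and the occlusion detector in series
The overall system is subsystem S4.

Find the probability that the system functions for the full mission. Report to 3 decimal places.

0.787

Series (drive motor and user-interface board): 0.79000 × 0.77000 = 0.60830
Series (alarm module and flow sensor): 0.78000 × 0.97000 = 0.75660
Parallel ([0.60830] and [0.75660]): 1 − (1 − 0.60830)(1 − 0.75660) = 0.90466
Series ([0.90466] and occlusion detector): 0.90466 × 0.87000 = 0.787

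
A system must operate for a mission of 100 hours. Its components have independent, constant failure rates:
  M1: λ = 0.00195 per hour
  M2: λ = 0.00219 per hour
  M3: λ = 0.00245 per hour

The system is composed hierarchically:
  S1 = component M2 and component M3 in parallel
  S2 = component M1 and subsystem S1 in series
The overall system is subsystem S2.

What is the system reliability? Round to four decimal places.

R(M1) = exp(−0.00195 × 100) = 0.822835
R(M2) = exp(−0.00219 × 100) = 0.803322
R(M3) = exp(−0.00245 × 100) = 0.782705
Parallel (M2 and M3): 1 − (1 − 0.803322)(1 − 0.782705) = 0.957263
Series (M1 and [0.957263]): 0.822835 × 0.957263 = 0.7877

0.7877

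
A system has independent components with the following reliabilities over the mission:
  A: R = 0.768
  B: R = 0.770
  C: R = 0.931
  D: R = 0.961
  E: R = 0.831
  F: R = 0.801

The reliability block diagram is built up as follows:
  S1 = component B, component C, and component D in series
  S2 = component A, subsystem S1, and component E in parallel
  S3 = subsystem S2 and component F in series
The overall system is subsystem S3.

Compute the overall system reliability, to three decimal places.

Series (B, C, and D): 0.77000 × 0.93100 × 0.96100 = 0.68891
Parallel (A, [0.68891], and E): 1 − (1 − 0.76800)(1 − 0.68891)(1 − 0.83100) = 0.98780
Series ([0.98780] and F): 0.98780 × 0.80100 = 0.791

0.791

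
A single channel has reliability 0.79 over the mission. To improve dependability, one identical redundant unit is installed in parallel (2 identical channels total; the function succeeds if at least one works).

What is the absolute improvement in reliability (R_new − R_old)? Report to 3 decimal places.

R_before = 0.79
R_after = 1 − (1 − 0.79)^2 = 0.956
ΔR = 0.956 − 0.79 = 0.166

0.166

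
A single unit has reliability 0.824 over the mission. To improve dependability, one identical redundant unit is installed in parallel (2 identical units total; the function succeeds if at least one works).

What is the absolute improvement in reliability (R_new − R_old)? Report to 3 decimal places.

0.145

R_before = 0.824
R_after = 1 − (1 − 0.824)^2 = 0.969
ΔR = 0.969 − 0.824 = 0.145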